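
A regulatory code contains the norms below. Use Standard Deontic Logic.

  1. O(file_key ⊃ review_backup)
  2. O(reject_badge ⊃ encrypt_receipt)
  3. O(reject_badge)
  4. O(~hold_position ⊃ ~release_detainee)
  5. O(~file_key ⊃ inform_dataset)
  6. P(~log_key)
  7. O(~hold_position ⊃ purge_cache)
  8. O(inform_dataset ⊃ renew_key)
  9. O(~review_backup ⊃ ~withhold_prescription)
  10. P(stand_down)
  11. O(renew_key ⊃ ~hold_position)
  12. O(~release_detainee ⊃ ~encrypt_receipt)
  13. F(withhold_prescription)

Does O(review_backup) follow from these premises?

Premise 3 states O(reject_badge) outright.
Applying K to premise 2 (O(reject_badge ⊃ encrypt_receipt)) and O(reject_badge) yields O(encrypt_receipt).
The contrapositive of premise 12 (O(~release_detainee ⊃ ~encrypt_receipt)) is O(encrypt_receipt ⊃ release_detainee), and O(encrypt_receipt) is already established, so O(release_detainee).
Premise 4 is O(~hold_position ⊃ ~release_detainee); contrapositively O(release_detainee ⊃ hold_position). Since O(release_detainee) holds, K gives O(hold_position).
Premise 11, O(renew_key ⊃ ~hold_position), contraposes to O(hold_position ⊃ ~renew_key); with O(hold_position) we get O(~renew_key).
The contrapositive of premise 8 (O(inform_dataset ⊃ renew_key)) is O(~renew_key ⊃ ~inform_dataset), and O(~renew_key) is already established, so O(~inform_dataset).
Premise 5, O(~file_key ⊃ inform_dataset), contraposes to O(~inform_dataset ⊃ file_key); with O(~inform_dataset) we get O(file_key).
Premise 1 is O(file_key ⊃ review_backup); since O(file_key), deontic closure gives O(review_backup).
Premises 6, 7, 9, 10, 13 do not contribute to this derivation.
So O(review_backup) follows.

Yes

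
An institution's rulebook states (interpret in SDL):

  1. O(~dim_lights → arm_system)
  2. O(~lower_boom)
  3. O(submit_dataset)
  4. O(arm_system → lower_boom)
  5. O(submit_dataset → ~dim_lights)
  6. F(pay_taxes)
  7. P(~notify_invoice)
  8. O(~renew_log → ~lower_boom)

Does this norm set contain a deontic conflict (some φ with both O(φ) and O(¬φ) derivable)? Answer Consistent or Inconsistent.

Inconsistent

Premise 2 gives O(~lower_boom).
The contrapositive of premise 4 (O(arm_system → lower_boom)) is O(~lower_boom → ~arm_system), and O(~lower_boom) is already established, so O(~arm_system).
The contrapositive of premise 1 (O(~dim_lights → arm_system)) is O(~arm_system → dim_lights), and O(~arm_system) is already established, so O(dim_lights).
Premise 5, O(submit_dataset → ~dim_lights), contraposes to O(dim_lights → ~submit_dataset); with O(dim_lights) we get O(~submit_dataset).
But premise 3 directly asserts O(submit_dataset).
We now have both O(~submit_dataset) and O(submit_dataset) — submit_dataset is simultaneously obligatory and forbidden, violating the D-axiom.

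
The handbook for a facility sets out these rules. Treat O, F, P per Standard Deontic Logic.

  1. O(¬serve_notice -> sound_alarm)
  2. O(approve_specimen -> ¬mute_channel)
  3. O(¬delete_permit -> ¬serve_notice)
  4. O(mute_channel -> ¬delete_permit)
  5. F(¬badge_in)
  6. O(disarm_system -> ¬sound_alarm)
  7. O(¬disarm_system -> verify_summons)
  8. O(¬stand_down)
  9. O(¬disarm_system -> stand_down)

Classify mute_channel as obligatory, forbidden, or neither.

From premise 8 we have O(¬stand_down).
Premise 9, O(¬disarm_system -> stand_down), contraposes to O(¬stand_down -> disarm_system); with O(¬stand_down) we get O(disarm_system).
With premise 6, O(disarm_system -> ¬sound_alarm), the K-axiom yields O(¬sound_alarm).
The contrapositive of premise 1 (O(¬serve_notice -> sound_alarm)) is O(¬sound_alarm -> serve_notice), and O(¬sound_alarm) is already established, so O(serve_notice).
The contrapositive of premise 3 (O(¬delete_permit -> ¬serve_notice)) is O(serve_notice -> delete_permit), and O(serve_notice) is already established, so O(delete_permit).
Premise 4 is O(mute_channel -> ¬delete_permit); contrapositively O(delete_permit -> ¬mute_channel). Since O(delete_permit) holds, K gives O(¬mute_channel).
Premises 2, 5, 7 do not contribute to this derivation.
Thus O(¬mute_channel), which is F(mute_channel): mute_channel is forbidden.

Forbidden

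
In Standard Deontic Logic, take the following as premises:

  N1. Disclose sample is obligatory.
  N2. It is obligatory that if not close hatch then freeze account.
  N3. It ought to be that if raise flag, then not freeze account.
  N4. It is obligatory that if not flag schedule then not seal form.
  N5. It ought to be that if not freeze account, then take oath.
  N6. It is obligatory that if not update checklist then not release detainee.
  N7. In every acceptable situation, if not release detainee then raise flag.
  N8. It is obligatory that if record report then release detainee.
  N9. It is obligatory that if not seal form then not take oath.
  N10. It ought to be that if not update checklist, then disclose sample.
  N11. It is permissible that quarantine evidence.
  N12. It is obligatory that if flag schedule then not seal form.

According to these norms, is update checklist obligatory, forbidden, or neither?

Premises 12 and 4 cover both cases: O(flag_schedule → ¬seal_form) and O(¬flag_schedule → ¬seal_form). Since flag_schedule ∨ ¬flag_schedule is a tautology, O(¬seal_form) follows.
Premise 9 is O(¬seal_form → ¬take_oath); since O(¬seal_form), deontic closure gives O(¬take_oath).
Premise 5, O(¬freeze_account → take_oath), contraposes to O(¬take_oath → freeze_account); with O(¬take_oath) we get O(freeze_account).
Premise 3 is O(raise_flag → ¬freeze_account); contrapositively O(freeze_account → ¬raise_flag). Since O(freeze_account) holds, K gives O(¬raise_flag).
Premise 7 is O(¬release_detainee → raise_flag); contrapositively O(¬raise_flag → release_detainee). Since O(¬raise_flag) holds, K gives O(release_detainee).
Premise 6 is O(¬update_checklist → ¬release_detainee); contrapositively O(release_detainee → update_checklist). Since O(release_detainee) holds, K gives O(update_checklist).
Premises 1, 2, 8, 10, 11 do not contribute to this derivation.
Hence update_checklist is obligatory.

Obligatory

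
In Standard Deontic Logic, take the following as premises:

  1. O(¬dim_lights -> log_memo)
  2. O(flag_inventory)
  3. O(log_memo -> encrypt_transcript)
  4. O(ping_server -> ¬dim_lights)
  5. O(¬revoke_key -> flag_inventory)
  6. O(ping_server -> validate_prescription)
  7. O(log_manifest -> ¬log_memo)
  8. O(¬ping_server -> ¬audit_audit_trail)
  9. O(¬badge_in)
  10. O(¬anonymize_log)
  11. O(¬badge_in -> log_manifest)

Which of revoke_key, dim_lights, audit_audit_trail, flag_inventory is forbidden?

audit_audit_trail

Premise 9 states O(¬badge_in) outright.
From O(¬badge_in) and premise 11, O(¬badge_in -> log_manifest), we obtain O(log_manifest).
Applying K to premise 7 (O(log_manifest -> ¬log_memo)) and O(log_manifest) yields O(¬log_memo).
Premise 1 is O(¬dim_lights -> log_memo); contrapositively O(¬log_memo -> dim_lights). Since O(¬log_memo) holds, K gives O(dim_lights).
Premise 4 is O(ping_server -> ¬dim_lights); contrapositively O(dim_lights -> ¬ping_server). Since O(dim_lights) holds, K gives O(¬ping_server).
With premise 8, O(¬ping_server -> ¬audit_audit_trail), the K-axiom yields O(¬audit_audit_trail).
So O(¬audit_audit_trail) holds, i.e. audit_audit_trail is forbidden. None of the other listed options is forbidden under the premises.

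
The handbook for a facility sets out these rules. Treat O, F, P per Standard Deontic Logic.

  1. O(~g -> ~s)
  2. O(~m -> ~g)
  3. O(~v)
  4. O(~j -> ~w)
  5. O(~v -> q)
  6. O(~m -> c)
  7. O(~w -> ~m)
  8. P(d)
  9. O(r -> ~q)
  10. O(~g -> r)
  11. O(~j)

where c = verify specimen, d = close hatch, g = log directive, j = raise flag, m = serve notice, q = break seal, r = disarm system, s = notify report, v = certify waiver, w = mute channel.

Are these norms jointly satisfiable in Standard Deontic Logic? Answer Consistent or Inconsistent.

Premise 3 gives O(~v).
With premise 5, O(~v -> q), the K-axiom yields O(q).
Premise 9 is O(r -> ~q); contrapositively O(q -> ~r). Since O(q) holds, K gives O(~r).
Premise 10 is O(~g -> r); contrapositively O(~r -> g). Since O(~r) holds, K gives O(g).
Premise 2 is O(~m -> ~g); contrapositively O(g -> m). Since O(g) holds, K gives O(m).
Premise 7, O(~w -> ~m), contraposes to O(m -> w); with O(m) we get O(w).
Premise 4 is O(~j -> ~w); contrapositively O(w -> j). Since O(w) holds, K gives O(j).
Yet premise 11 states O(~j).
We now have both O(j) and O(~j) — j is simultaneously obligatory and forbidden, violating the D-axiom.

Inconsistent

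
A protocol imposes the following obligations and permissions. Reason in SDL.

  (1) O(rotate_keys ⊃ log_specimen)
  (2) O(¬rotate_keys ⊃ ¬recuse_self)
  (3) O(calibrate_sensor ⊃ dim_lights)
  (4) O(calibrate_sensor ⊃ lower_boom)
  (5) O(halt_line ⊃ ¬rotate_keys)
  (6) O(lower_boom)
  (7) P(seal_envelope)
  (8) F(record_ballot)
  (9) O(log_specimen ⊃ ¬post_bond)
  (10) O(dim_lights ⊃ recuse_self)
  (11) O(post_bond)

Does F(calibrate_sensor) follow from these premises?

Yes

Premise 11 states O(post_bond) outright.
The contrapositive of premise 9 (O(log_specimen ⊃ ¬post_bond)) is O(post_bond ⊃ ¬log_specimen), and O(post_bond) is already established, so O(¬log_specimen).
Premise 1 is O(rotate_keys ⊃ log_specimen); contrapositively O(¬log_specimen ⊃ ¬rotate_keys). Since O(¬log_specimen) holds, K gives O(¬rotate_keys).
Premise 2 is O(¬rotate_keys ⊃ ¬recuse_self); since O(¬rotate_keys), deontic closure gives O(¬recuse_self).
Premise 10, O(dim_lights ⊃ recuse_self), contraposes to O(¬recuse_self ⊃ ¬dim_lights); with O(¬recuse_self) we get O(¬dim_lights).
The contrapositive of premise 3 (O(calibrate_sensor ⊃ dim_lights)) is O(¬dim_lights ⊃ ¬calibrate_sensor), and O(¬dim_lights) is already established, so O(¬calibrate_sensor).
Premises 4, 5, 6, 7, 8 do not contribute to this derivation.
So O(¬calibrate_sensor) holds, i.e. F(calibrate_sensor). The claim follows.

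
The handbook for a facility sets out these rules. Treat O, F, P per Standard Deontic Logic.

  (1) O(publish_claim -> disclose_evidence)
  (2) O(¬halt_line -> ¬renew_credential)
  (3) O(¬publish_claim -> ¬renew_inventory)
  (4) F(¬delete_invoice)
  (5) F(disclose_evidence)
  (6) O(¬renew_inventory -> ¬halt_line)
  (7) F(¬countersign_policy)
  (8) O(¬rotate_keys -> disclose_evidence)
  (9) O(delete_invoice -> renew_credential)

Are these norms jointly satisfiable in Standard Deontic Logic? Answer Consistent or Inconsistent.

Inconsistent

Premise 4, F(¬delete_invoice), is equivalent to O(delete_invoice).
Applying K to premise 9 (O(delete_invoice -> renew_credential)) and O(delete_invoice) yields O(renew_credential).
Premise 2, O(¬halt_line -> ¬renew_credential), contraposes to O(renew_credential -> halt_line); with O(renew_credential) we get O(halt_line).
Premise 6, O(¬renew_inventory -> ¬halt_line), contraposes to O(halt_line -> renew_inventory); with O(halt_line) we get O(renew_inventory).
The contrapositive of premise 3 (O(¬publish_claim -> ¬renew_inventory)) is O(renew_inventory -> publish_claim), and O(renew_inventory) is already established, so O(publish_claim).
Premise 1 is O(publish_claim -> disclose_evidence); since O(publish_claim), deontic closure gives O(disclose_evidence).
But premise 5, F(disclose_evidence), means O(¬disclose_evidence).
We now have both O(disclose_evidence) and O(¬disclose_evidence) — disclose_evidence is simultaneously obligatory and forbidden, violating the D-axiom.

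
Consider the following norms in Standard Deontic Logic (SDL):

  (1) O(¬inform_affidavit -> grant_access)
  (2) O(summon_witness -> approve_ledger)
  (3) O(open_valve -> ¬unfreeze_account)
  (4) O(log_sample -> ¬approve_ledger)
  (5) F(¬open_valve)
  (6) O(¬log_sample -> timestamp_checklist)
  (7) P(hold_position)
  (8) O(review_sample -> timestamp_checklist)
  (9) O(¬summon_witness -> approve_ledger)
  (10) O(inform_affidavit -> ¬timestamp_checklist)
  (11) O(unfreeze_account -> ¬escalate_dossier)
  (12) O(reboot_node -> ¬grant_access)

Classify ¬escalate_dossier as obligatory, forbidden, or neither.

Premise 11 is O(unfreeze_account -> ¬escalate_dossier), but O(unfreeze_account) is not derivable from the premises, so it does not yield O(¬escalate_dossier).
No premise or chain of K-axiom applications forces O(¬escalate_dossier), and none forces O(escalate_dossier). So ¬escalate_dossier is neither obligatory nor forbidden under these norms.

Neither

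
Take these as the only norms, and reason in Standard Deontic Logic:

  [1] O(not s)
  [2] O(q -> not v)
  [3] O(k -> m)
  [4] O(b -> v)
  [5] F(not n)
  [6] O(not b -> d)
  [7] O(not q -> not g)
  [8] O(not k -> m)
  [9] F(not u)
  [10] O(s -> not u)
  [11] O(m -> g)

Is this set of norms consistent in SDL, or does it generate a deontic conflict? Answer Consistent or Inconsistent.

Consistent

Premise 10 is O(s -> not u), but O(s) is not derivable from the premises, so it does not yield O(not u).
So O(not u) is not derivable, and the apparent clash with O(u) does not arise.
A world satisfying every obligation exists (e.g. b=false, d=true, g=true, k=false, m=true, n=true, q=true, s=false, u=true, v=false); no atom is both obligatory and forbidden, so the set is consistent.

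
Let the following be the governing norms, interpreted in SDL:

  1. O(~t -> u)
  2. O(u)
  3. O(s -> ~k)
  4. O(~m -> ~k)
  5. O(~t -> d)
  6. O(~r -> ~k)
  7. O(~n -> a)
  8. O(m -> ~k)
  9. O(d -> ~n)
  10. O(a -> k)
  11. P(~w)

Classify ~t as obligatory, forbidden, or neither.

Premises 4 and 8 are O(~m -> ~k) and O(m -> ~k); every ideal world satisfies ~m or m, so in either case ~k holds — hence O(~k).
Premise 10 is O(a -> k); contrapositively O(~k -> ~a). Since O(~k) holds, K gives O(~a).
Premise 7 is O(~n -> a); contrapositively O(~a -> n). Since O(~a) holds, K gives O(n).
Premise 9, O(d -> ~n), contraposes to O(n -> ~d); with O(n) we get O(~d).
Premise 5, O(~t -> d), contraposes to O(~d -> t); with O(~d) we get O(t).
Premises 1, 2, 3, 6, 11 do not contribute to this derivation.
Thus O(t), which is F(~t): ~t is forbidden.

Forbidden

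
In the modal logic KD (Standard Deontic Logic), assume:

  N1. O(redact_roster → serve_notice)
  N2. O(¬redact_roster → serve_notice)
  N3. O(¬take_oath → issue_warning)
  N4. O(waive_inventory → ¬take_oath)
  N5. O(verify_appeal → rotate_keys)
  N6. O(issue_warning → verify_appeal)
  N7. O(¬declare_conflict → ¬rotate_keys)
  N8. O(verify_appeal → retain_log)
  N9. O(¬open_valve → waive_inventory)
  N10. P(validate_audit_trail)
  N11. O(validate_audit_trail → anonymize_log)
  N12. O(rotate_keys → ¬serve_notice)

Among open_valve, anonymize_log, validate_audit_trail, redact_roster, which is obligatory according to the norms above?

open_valve

Premises 2 and 1 are O(¬redact_roster → serve_notice) and O(redact_roster → serve_notice); every ideal world satisfies ¬redact_roster or redact_roster, so in either case serve_notice holds — hence O(serve_notice).
Premise 12, O(rotate_keys → ¬serve_notice), contraposes to O(serve_notice → ¬rotate_keys); with O(serve_notice) we get O(¬rotate_keys).
Premise 5, O(verify_appeal → rotate_keys), contraposes to O(¬rotate_keys → ¬verify_appeal); with O(¬rotate_keys) we get O(¬verify_appeal).
The contrapositive of premise 6 (O(issue_warning → verify_appeal)) is O(¬verify_appeal → ¬issue_warning), and O(¬verify_appeal) is already established, so O(¬issue_warning).
Premise 3, O(¬take_oath → issue_warning), contraposes to O(¬issue_warning → take_oath); with O(¬issue_warning) we get O(take_oath).
The contrapositive of premise 4 (O(waive_inventory → ¬take_oath)) is O(take_oath → ¬waive_inventory), and O(take_oath) is already established, so O(¬waive_inventory).
Premise 9, O(¬open_valve → waive_inventory), contraposes to O(¬waive_inventory → open_valve); with O(¬waive_inventory) we get O(open_valve).
So O(open_valve) holds — open_valve is obligatory. None of the other listed options is made obligatory by any chain of premises.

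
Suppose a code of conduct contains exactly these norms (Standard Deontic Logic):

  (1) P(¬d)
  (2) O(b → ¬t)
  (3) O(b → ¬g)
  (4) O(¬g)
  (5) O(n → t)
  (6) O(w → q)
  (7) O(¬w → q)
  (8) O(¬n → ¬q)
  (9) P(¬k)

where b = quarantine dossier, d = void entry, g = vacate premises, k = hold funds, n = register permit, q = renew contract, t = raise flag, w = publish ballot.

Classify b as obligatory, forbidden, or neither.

Forbidden

Premises 7 and 6 cover both cases: O(¬w → q) and O(w → q). Since ¬w ∨ w is a tautology, O(q) follows.
Premise 8 is O(¬n → ¬q); contrapositively O(q → n). Since O(q) holds, K gives O(n).
Premise 5 is O(n → t); since O(n), deontic closure gives O(t).
The contrapositive of premise 2 (O(b → ¬t)) is O(t → ¬b), and O(t) is already established, so O(¬b).
Premises 1, 3, 4, 9 do not contribute to this derivation.
Thus O(¬b), which is F(b): b is forbidden.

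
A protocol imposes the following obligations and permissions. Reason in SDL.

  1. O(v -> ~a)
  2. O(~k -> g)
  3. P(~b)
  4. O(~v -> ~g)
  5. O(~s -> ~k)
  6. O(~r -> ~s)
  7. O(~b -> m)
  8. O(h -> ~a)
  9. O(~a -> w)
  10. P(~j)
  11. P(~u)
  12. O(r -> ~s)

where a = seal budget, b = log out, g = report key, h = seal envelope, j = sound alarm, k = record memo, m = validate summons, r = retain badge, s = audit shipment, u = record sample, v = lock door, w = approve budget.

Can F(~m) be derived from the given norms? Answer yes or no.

Premise 7 is O(~b -> m), but O(~b) is not derivable from the premises (the permission P(~b) asserts only ~O(b), not O(~b)), so it does not yield O(m).
No other premise forces O(m). An ideal world satisfying every premise can still have ~m true, so F(~m) is not derivable.

No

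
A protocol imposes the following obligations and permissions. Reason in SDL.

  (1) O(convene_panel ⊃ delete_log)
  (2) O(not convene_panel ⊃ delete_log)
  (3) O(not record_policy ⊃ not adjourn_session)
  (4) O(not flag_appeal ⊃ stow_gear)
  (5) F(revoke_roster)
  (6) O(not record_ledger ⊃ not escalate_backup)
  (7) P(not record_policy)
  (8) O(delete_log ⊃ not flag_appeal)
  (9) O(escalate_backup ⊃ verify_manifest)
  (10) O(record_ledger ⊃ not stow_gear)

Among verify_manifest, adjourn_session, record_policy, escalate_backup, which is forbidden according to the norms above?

escalate_backup

Premises 1 and 2 cover both cases: O(convene_panel ⊃ delete_log) and O(not convene_panel ⊃ delete_log). Since convene_panel ∨ not convene_panel is a tautology, O(delete_log) follows.
Applying K to premise 8 (O(delete_log ⊃ not flag_appeal)) and O(delete_log) yields O(not flag_appeal).
Applying K to premise 4 (O(not flag_appeal ⊃ stow_gear)) and O(not flag_appeal) yields O(stow_gear).
Premise 10 is O(record_ledger ⊃ not stow_gear); contrapositively O(stow_gear ⊃ not record_ledger). Since O(stow_gear) holds, K gives O(not record_ledger).
With premise 6, O(not record_ledger ⊃ not escalate_backup), the K-axiom yields O(not escalate_backup).
So O(not escalate_backup) holds, i.e. escalate_backup is forbidden. None of the other listed options is forbidden under the premises.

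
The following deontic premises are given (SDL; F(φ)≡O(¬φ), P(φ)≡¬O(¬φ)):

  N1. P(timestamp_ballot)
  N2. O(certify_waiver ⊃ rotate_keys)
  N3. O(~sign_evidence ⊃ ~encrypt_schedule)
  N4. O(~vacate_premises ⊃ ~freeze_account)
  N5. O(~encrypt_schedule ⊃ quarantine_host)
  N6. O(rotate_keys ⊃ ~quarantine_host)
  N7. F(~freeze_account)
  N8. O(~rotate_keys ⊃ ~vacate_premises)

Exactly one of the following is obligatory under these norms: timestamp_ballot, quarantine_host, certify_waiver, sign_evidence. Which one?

sign_evidence

Premise 7 is F(~freeze_account), i.e. O(freeze_account).
Premise 4 is O(~vacate_premises ⊃ ~freeze_account); contrapositively O(freeze_account ⊃ vacate_premises). Since O(freeze_account) holds, K gives O(vacate_premises).
Premise 8 is O(~rotate_keys ⊃ ~vacate_premises); contrapositively O(vacate_premises ⊃ rotate_keys). Since O(vacate_premises) holds, K gives O(rotate_keys).
Applying K to premise 6 (O(rotate_keys ⊃ ~quarantine_host)) and O(rotate_keys) yields O(~quarantine_host).
Premise 5 is O(~encrypt_schedule ⊃ quarantine_host); contrapositively O(~quarantine_host ⊃ encrypt_schedule). Since O(~quarantine_host) holds, K gives O(encrypt_schedule).
The contrapositive of premise 3 (O(~sign_evidence ⊃ ~encrypt_schedule)) is O(encrypt_schedule ⊃ sign_evidence), and O(encrypt_schedule) is already established, so O(sign_evidence).
So O(sign_evidence) holds — sign_evidence is obligatory. None of the other listed options is made obligatory by any chain of premises.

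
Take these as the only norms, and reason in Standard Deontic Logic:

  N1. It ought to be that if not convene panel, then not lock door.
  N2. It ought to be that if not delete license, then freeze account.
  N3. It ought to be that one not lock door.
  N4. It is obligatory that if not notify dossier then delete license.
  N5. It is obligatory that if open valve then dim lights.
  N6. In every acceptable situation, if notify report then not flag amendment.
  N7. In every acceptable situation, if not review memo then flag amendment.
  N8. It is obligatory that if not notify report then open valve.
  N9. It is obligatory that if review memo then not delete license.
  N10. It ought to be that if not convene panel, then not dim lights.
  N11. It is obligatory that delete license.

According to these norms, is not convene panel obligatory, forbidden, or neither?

Premise 11 gives O(delete_license).
Premise 9, O(review_memo → ¬delete_license), contraposes to O(delete_license → ¬review_memo); with O(delete_license) we get O(¬review_memo).
From O(¬review_memo) and premise 7, O(¬review_memo → flag_amendment), we obtain O(flag_amendment).
Premise 6 is O(notify_report → ¬flag_amendment); contrapositively O(flag_amendment → ¬notify_report). Since O(flag_amendment) holds, K gives O(¬notify_report).
Premise 8 is O(¬notify_report → open_valve); since O(¬notify_report), deontic closure gives O(open_valve).
Premise 5 is O(open_valve → dim_lights); since O(open_valve), deontic closure gives O(dim_lights).
Premise 10 is O(¬convene_panel → ¬dim_lights); contrapositively O(dim_lights → convene_panel). Since O(dim_lights) holds, K gives O(convene_panel).
Premises 1, 2, 3, 4 do not contribute to this derivation.
Thus O(convene_panel), which is F(¬convene_panel): ¬convene_panel is forbidden.

Forbidden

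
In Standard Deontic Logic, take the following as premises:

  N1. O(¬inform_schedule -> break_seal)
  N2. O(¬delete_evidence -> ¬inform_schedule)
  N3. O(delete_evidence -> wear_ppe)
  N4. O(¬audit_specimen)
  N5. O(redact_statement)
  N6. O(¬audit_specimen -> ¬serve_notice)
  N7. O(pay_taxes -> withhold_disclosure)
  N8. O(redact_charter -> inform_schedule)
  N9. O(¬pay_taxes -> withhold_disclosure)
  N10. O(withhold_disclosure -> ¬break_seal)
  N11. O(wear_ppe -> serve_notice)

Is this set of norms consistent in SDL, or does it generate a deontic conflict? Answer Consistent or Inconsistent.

Inconsistent

By case analysis on pay_taxes: premise 7 gives O(pay_taxes -> withhold_disclosure) and premise 9 gives O(¬pay_taxes -> withhold_disclosure), so O(withhold_disclosure) either way.
With premise 10, O(withhold_disclosure -> ¬break_seal), the K-axiom yields O(¬break_seal).
Premise 1, O(¬inform_schedule -> break_seal), contraposes to O(¬break_seal -> inform_schedule); with O(¬break_seal) we get O(inform_schedule).
The contrapositive of premise 2 (O(¬delete_evidence -> ¬inform_schedule)) is O(inform_schedule -> delete_evidence), and O(inform_schedule) is already established, so O(delete_evidence).
Applying K to premise 3 (O(delete_evidence -> wear_ppe)) and O(delete_evidence) yields O(wear_ppe).
Premise 11 is O(wear_ppe -> serve_notice); since O(wear_ppe), deontic closure gives O(serve_notice).
Premise 6, O(¬audit_specimen -> ¬serve_notice), contraposes to O(serve_notice -> audit_specimen); with O(serve_notice) we get O(audit_specimen).
Yet premise 4 states O(¬audit_specimen).
We now have both O(audit_specimen) and O(¬audit_specimen) — audit_specimen is simultaneously obligatory and forbidden, violating the D-axiom.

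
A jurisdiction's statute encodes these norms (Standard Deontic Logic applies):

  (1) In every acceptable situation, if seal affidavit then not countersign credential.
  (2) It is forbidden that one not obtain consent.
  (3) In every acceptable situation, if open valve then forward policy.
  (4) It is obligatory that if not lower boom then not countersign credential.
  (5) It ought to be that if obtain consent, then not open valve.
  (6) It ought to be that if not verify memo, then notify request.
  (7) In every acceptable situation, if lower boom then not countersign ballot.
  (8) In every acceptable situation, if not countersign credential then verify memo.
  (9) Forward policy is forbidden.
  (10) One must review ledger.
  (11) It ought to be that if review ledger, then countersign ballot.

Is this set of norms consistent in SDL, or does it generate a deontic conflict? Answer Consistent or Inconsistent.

Premise 3 is O(open_valve → forward_policy), but O(open_valve) is not derivable from the premises, so it does not yield O(forward_policy).
So O(forward_policy) is not derivable, and the apparent clash with O(¬forward_policy) does not arise.
A world satisfying every obligation exists (e.g. countersign_ballot=true, countersign_credential=false, forward_policy=false, lower_boom=false, notify_request=false, obtain_consent=true, open_valve=false, review_ledger=true, seal_affidavit=false, verify_memo=true); no atom is both obligatory and forbidden, so the set is consistent.

Consistent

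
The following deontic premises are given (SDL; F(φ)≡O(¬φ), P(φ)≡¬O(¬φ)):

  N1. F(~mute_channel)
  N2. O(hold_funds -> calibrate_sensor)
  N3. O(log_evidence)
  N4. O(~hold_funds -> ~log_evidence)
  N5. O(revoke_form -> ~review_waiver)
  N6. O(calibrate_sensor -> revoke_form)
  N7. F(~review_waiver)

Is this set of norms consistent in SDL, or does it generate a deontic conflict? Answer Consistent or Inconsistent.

Premise 3 states O(log_evidence) outright.
The contrapositive of premise 4 (O(~hold_funds -> ~log_evidence)) is O(log_evidence -> hold_funds), and O(log_evidence) is already established, so O(hold_funds).
With premise 2, O(hold_funds -> calibrate_sensor), the K-axiom yields O(calibrate_sensor).
With premise 6, O(calibrate_sensor -> revoke_form), the K-axiom yields O(revoke_form).
With premise 5, O(revoke_form -> ~review_waiver), the K-axiom yields O(~review_waiver).
Yet premise 7 is F(~review_waiver), i.e. O(review_waiver).
We now have both O(~review_waiver) and O(review_waiver) — review_waiver is simultaneously obligatory and forbidden, violating the D-axiom.

Inconsistent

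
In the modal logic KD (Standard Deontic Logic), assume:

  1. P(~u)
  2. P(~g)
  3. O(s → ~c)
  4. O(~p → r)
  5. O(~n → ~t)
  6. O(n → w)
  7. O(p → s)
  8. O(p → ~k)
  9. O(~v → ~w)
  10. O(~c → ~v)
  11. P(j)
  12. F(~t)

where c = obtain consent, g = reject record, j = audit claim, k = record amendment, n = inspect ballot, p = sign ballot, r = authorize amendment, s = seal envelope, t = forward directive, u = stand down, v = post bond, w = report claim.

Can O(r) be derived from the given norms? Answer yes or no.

Yes

F(~t) at premise 12 means O(t).
Premise 5, O(~n → ~t), contraposes to O(t → n); with O(t) we get O(n).
Premise 6 is O(n → w); since O(n), deontic closure gives O(w).
Premise 9 is O(~v → ~w); contrapositively O(w → v). Since O(w) holds, K gives O(v).
Premise 10 is O(~c → ~v); contrapositively O(v → c). Since O(v) holds, K gives O(c).
The contrapositive of premise 3 (O(s → ~c)) is O(c → ~s), and O(c) is already established, so O(~s).
Premise 7 is O(p → s); contrapositively O(~s → ~p). Since O(~s) holds, K gives O(~p).
From O(~p) and premise 4, O(~p → r), we obtain O(r).
Premises 1, 2, 8, 11 do not contribute to this derivation.
So O(r) follows.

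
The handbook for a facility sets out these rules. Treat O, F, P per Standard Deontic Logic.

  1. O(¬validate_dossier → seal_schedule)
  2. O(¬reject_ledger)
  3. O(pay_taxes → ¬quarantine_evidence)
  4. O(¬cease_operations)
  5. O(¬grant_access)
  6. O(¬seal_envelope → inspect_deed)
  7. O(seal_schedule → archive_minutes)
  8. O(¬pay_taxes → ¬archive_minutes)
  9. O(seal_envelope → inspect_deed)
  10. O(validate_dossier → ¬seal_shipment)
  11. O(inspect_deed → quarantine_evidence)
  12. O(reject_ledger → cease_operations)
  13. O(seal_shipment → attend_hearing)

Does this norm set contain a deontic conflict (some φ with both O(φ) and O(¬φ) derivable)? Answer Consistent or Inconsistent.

Premise 12 is O(reject_ledger → cease_operations), but O(reject_ledger) is not derivable from the premises, so it does not yield O(cease_operations).
So O(cease_operations) is not derivable, and the apparent clash with O(¬cease_operations) does not arise.
A world satisfying every obligation exists (e.g. archive_minutes=false, attend_hearing=false, cease_operations=false, grant_access=false, inspect_deed=true, pay_taxes=false, quarantine_evidence=true, reject_ledger=false, seal_envelope=false, seal_schedule=false, seal_shipment=false, validate_dossier=true); no atom is both obligatory and forbidden, so the set is consistent.

Consistent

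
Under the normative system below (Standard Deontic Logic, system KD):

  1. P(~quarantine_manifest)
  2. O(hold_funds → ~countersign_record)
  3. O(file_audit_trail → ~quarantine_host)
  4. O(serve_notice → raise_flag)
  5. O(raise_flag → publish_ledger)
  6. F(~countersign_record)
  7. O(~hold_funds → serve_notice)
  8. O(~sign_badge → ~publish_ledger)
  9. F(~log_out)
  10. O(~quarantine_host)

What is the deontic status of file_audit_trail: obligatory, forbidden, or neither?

Neither

Premise 3 is O(file_audit_trail → ~quarantine_host); even if O(~quarantine_host) held, inferring O(file_audit_trail) would be affirming the consequent — invalid.
No premise or chain of K-axiom applications forces O(file_audit_trail), and none forces O(~file_audit_trail). So file_audit_trail is neither obligatory nor forbidden under these norms.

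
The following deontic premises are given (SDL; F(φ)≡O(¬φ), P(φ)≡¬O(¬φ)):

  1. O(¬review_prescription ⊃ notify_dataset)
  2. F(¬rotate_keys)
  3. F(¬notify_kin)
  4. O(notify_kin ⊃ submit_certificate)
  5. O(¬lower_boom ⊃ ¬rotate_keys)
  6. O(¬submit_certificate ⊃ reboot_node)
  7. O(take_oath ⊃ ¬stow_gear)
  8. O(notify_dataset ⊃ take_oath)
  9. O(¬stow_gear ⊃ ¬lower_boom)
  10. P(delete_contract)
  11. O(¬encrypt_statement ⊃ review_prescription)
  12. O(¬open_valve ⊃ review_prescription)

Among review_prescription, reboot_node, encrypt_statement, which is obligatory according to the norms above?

review_prescription

Premise 2 is F(¬rotate_keys), i.e. O(rotate_keys).
Premise 5, O(¬lower_boom ⊃ ¬rotate_keys), contraposes to O(rotate_keys ⊃ lower_boom); with O(rotate_keys) we get O(lower_boom).
Premise 9 is O(¬stow_gear ⊃ ¬lower_boom); contrapositively O(lower_boom ⊃ stow_gear). Since O(lower_boom) holds, K gives O(stow_gear).
The contrapositive of premise 7 (O(take_oath ⊃ ¬stow_gear)) is O(stow_gear ⊃ ¬take_oath), and O(stow_gear) is already established, so O(¬take_oath).
Premise 8, O(notify_dataset ⊃ take_oath), contraposes to O(¬take_oath ⊃ ¬notify_dataset); with O(¬take_oath) we get O(¬notify_dataset).
Premise 1 is O(¬review_prescription ⊃ notify_dataset); contrapositively O(¬notify_dataset ⊃ review_prescription). Since O(¬notify_dataset) holds, K gives O(review_prescription).
So O(review_prescription) holds — review_prescription is obligatory. None of the other listed options is made obligatory by any chain of premises.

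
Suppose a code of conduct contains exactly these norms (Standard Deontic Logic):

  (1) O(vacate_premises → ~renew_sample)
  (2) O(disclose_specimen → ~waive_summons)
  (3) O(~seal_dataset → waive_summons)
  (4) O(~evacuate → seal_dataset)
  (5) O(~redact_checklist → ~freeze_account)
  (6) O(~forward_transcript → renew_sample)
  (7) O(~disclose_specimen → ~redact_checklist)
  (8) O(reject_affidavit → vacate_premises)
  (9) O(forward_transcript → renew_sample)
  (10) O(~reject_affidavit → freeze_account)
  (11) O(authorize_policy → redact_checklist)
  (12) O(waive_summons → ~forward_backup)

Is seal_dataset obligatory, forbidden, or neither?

Premises 9 and 6 are O(forward_transcript → renew_sample) and O(~forward_transcript → renew_sample); every ideal world satisfies forward_transcript or ~forward_transcript, so in either case renew_sample holds — hence O(renew_sample).
The contrapositive of premise 1 (O(vacate_premises → ~renew_sample)) is O(renew_sample → ~vacate_premises), and O(renew_sample) is already established, so O(~vacate_premises).
Premise 8 is O(reject_affidavit → vacate_premises); contrapositively O(~vacate_premises → ~reject_affidavit). Since O(~vacate_premises) holds, K gives O(~reject_affidavit).
Applying K to premise 10 (O(~reject_affidavit → freeze_account)) and O(~reject_affidavit) yields O(freeze_account).
The contrapositive of premise 5 (O(~redact_checklist → ~freeze_account)) is O(freeze_account → redact_checklist), and O(freeze_account) is already established, so O(redact_checklist).
Premise 7, O(~disclose_specimen → ~redact_checklist), contraposes to O(redact_checklist → disclose_specimen); with O(redact_checklist) we get O(disclose_specimen).
From O(disclose_specimen) and premise 2, O(disclose_specimen → ~waive_summons), we obtain O(~waive_summons).
Premise 3 is O(~seal_dataset → waive_summons); contrapositively O(~waive_summons → seal_dataset). Since O(~waive_summons) holds, K gives O(seal_dataset).
Premises 4, 11, 12 do not contribute to this derivation.
Hence seal_dataset is obligatory.

Obligatory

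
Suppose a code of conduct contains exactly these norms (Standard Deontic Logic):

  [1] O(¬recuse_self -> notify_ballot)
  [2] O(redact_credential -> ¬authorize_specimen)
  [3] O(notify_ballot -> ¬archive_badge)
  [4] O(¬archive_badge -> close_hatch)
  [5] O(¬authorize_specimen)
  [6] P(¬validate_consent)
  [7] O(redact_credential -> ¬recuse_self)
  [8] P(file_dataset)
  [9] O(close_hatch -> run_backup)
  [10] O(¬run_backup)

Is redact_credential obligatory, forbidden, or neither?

Forbidden

From premise 10 we have O(¬run_backup).
Premise 9, O(close_hatch -> run_backup), contraposes to O(¬run_backup -> ¬close_hatch); with O(¬run_backup) we get O(¬close_hatch).
The contrapositive of premise 4 (O(¬archive_badge -> close_hatch)) is O(¬close_hatch -> archive_badge), and O(¬close_hatch) is already established, so O(archive_badge).
Premise 3 is O(notify_ballot -> ¬archive_badge); contrapositively O(archive_badge -> ¬notify_ballot). Since O(archive_badge) holds, K gives O(¬notify_ballot).
Premise 1, O(¬recuse_self -> notify_ballot), contraposes to O(¬notify_ballot -> recuse_self); with O(¬notify_ballot) we get O(recuse_self).
The contrapositive of premise 7 (O(redact_credential -> ¬recuse_self)) is O(recuse_self -> ¬redact_credential), and O(recuse_self) is already established, so O(¬redact_credential).
Premises 2, 5, 6, 8 do not contribute to this derivation.
Thus O(¬redact_credential), which is F(redact_credential): redact_credential is forbidden.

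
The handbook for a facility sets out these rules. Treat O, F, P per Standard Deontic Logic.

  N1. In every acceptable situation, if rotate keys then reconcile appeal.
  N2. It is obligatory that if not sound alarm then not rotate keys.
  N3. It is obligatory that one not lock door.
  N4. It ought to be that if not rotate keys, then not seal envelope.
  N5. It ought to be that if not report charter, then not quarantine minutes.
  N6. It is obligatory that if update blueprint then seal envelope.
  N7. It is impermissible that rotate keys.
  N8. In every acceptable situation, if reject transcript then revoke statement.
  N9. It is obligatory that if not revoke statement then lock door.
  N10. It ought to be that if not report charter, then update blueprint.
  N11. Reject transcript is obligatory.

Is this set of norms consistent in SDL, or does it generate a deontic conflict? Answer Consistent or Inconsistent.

Premise 9 is O(¬revoke_statement → lock_door), but O(¬revoke_statement) is not derivable from the premises, so it does not yield O(lock_door).
So O(lock_door) is not derivable, and the apparent clash with O(¬lock_door) does not arise.
A world satisfying every obligation exists (e.g. lock_door=false, quarantine_minutes=false, reconcile_appeal=false, reject_transcript=true, report_charter=true, revoke_statement=true, rotate_keys=false, seal_envelope=false, sound_alarm=false, update_blueprint=false); no atom is both obligatory and forbidden, so the set is consistent.

Consistent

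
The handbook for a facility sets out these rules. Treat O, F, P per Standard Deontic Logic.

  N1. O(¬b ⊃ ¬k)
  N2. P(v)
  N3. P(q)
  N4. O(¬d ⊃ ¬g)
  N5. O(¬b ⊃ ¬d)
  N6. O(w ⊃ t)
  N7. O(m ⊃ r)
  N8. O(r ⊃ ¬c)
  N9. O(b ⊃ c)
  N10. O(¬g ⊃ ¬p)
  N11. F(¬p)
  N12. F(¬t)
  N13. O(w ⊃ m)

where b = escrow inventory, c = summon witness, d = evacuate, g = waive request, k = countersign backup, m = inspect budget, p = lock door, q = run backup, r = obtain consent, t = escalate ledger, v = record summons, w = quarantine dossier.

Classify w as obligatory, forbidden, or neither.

Premise 11 is F(¬p), i.e. O(p).
The contrapositive of premise 10 (O(¬g ⊃ ¬p)) is O(p ⊃ g), and O(p) is already established, so O(g).
Premise 4, O(¬d ⊃ ¬g), contraposes to O(g ⊃ d); with O(g) we get O(d).
Premise 5, O(¬b ⊃ ¬d), contraposes to O(d ⊃ b); with O(d) we get O(b).
With premise 9, O(b ⊃ c), the K-axiom yields O(c).
Premise 8 is O(r ⊃ ¬c); contrapositively O(c ⊃ ¬r). Since O(c) holds, K gives O(¬r).
Premise 7, O(m ⊃ r), contraposes to O(¬r ⊃ ¬m); with O(¬r) we get O(¬m).
Premise 13, O(w ⊃ m), contraposes to O(¬m ⊃ ¬w); with O(¬m) we get O(¬w).
Premises 1, 2, 3, 6, 12 do not contribute to this derivation.
Thus O(¬w), which is F(w): w is forbidden.

Forbidden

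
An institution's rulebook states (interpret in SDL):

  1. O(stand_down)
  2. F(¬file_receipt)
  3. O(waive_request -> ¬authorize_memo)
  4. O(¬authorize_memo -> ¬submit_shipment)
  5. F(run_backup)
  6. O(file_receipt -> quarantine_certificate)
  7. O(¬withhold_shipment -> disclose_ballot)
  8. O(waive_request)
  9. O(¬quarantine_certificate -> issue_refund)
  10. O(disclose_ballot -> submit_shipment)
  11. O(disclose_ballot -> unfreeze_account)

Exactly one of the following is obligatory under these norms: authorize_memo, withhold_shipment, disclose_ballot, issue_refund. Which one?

From premise 8 we have O(waive_request).
With premise 3, O(waive_request -> ¬authorize_memo), the K-axiom yields O(¬authorize_memo).
Premise 4 is O(¬authorize_memo -> ¬submit_shipment); since O(¬authorize_memo), deontic closure gives O(¬submit_shipment).
Premise 10 is O(disclose_ballot -> submit_shipment); contrapositively O(¬submit_shipment -> ¬disclose_ballot). Since O(¬submit_shipment) holds, K gives O(¬disclose_ballot).
The contrapositive of premise 7 (O(¬withhold_shipment -> disclose_ballot)) is O(¬disclose_ballot -> withhold_shipment), and O(¬disclose_ballot) is already established, so O(withhold_shipment).
So O(withhold_shipment) holds — withhold_shipment is obligatory. None of the other listed options is made obligatory by any chain of premises.

withhold_shipment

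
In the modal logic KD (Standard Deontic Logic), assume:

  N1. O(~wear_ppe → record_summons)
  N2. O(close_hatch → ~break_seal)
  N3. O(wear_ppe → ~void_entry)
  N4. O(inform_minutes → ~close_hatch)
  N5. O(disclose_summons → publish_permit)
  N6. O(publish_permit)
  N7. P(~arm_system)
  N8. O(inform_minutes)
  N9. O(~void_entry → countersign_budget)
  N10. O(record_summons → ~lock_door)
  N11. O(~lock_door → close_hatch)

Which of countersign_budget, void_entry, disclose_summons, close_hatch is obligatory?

From premise 8 we have O(inform_minutes).
Premise 4 is O(inform_minutes → ~close_hatch); since O(inform_minutes), deontic closure gives O(~close_hatch).
Premise 11, O(~lock_door → close_hatch), contraposes to O(~close_hatch → lock_door); with O(~close_hatch) we get O(lock_door).
The contrapositive of premise 10 (O(record_summons → ~lock_door)) is O(lock_door → ~record_summons), and O(lock_door) is already established, so O(~record_summons).
The contrapositive of premise 1 (O(~wear_ppe → record_summons)) is O(~record_summons → wear_ppe), and O(~record_summons) is already established, so O(wear_ppe).
Premise 3 is O(wear_ppe → ~void_entry); since O(wear_ppe), deontic closure gives O(~void_entry).
From O(~void_entry) and premise 9, O(~void_entry → countersign_budget), we obtain O(countersign_budget).
So O(countersign_budget) holds — countersign_budget is obligatory. None of the other listed options is made obligatory by any chain of premises.

countersign_budget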